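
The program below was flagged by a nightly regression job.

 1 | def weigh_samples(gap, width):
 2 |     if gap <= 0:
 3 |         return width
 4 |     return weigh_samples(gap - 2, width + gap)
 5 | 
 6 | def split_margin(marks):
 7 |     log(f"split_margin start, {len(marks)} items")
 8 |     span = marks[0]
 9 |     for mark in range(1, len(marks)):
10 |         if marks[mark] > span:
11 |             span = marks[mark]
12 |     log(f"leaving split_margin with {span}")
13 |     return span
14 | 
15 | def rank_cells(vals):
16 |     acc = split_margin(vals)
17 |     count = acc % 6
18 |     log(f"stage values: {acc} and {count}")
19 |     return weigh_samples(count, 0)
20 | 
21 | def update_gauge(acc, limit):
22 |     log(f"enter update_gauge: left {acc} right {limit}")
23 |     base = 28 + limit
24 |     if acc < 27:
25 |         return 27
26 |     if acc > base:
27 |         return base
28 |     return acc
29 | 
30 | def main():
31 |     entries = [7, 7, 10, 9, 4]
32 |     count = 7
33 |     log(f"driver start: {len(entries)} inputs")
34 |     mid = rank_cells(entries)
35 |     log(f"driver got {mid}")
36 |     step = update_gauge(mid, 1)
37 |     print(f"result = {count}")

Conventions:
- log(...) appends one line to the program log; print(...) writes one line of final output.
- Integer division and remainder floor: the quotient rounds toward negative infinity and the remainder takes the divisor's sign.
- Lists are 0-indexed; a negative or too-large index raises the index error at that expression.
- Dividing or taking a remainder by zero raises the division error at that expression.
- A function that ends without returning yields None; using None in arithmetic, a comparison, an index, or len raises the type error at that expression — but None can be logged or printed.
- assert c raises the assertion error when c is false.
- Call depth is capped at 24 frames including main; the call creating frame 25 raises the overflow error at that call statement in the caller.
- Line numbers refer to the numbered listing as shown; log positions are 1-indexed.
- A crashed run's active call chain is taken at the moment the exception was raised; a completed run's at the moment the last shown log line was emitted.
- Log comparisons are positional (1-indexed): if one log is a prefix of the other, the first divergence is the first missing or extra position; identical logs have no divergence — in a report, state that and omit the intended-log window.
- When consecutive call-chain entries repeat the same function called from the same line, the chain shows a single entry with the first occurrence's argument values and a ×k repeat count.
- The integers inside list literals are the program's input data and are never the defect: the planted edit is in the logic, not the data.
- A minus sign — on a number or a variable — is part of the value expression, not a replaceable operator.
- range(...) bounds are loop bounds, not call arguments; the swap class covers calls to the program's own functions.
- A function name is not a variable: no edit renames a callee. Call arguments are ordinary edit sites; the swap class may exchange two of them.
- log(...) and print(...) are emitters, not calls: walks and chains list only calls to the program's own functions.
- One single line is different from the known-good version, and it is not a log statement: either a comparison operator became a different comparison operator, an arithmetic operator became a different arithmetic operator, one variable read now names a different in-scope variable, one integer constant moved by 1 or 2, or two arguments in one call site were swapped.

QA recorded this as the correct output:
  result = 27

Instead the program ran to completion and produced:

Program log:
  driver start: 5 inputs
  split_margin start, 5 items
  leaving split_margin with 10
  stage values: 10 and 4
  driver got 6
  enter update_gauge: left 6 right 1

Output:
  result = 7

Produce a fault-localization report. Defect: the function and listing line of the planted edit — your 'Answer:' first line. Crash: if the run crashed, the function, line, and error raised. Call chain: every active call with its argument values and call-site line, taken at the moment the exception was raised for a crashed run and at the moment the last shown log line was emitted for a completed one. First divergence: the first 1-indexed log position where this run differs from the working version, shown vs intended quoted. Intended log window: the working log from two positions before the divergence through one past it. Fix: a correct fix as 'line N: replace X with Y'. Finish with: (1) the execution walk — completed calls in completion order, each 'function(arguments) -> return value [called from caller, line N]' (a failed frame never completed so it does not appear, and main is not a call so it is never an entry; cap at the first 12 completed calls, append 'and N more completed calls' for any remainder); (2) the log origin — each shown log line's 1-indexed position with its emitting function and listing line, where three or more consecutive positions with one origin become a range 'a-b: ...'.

Answer: the defect is in main at line 37.
Key fact: The two runs log identically and part ways only at the printed values.
Call chain: main -> update_gauge(6, 1) (called at line 36).
First divergence: none — the logs agree in full.
Execution walk:
  split_margin([7, 7, 10, 9, 4]) -> 10  [called from rank_cells, line 16]
  weigh_samples(0, 6) -> 6  [called from weigh_samples, line 4]
  weigh_samples(2, 4) -> 6  [called from weigh_samples, line 4]
  weigh_samples(4, 0) -> 6  [called from rank_cells, line 19]
  rank_cells([7, 7, 10, 9, 4]) -> 6  [called from main, line 34]
  update_gauge(6, 1) -> 27  [called from main, line 36]
Log origin:
  1: from main, line 33
  2: from split_margin, line 7
  3: from split_margin, line 12
  4: from rank_cells, line 18
  5: from main, line 35
  6: from update_gauge, line 22
A correct fix: line 37: replace `count` with `step`.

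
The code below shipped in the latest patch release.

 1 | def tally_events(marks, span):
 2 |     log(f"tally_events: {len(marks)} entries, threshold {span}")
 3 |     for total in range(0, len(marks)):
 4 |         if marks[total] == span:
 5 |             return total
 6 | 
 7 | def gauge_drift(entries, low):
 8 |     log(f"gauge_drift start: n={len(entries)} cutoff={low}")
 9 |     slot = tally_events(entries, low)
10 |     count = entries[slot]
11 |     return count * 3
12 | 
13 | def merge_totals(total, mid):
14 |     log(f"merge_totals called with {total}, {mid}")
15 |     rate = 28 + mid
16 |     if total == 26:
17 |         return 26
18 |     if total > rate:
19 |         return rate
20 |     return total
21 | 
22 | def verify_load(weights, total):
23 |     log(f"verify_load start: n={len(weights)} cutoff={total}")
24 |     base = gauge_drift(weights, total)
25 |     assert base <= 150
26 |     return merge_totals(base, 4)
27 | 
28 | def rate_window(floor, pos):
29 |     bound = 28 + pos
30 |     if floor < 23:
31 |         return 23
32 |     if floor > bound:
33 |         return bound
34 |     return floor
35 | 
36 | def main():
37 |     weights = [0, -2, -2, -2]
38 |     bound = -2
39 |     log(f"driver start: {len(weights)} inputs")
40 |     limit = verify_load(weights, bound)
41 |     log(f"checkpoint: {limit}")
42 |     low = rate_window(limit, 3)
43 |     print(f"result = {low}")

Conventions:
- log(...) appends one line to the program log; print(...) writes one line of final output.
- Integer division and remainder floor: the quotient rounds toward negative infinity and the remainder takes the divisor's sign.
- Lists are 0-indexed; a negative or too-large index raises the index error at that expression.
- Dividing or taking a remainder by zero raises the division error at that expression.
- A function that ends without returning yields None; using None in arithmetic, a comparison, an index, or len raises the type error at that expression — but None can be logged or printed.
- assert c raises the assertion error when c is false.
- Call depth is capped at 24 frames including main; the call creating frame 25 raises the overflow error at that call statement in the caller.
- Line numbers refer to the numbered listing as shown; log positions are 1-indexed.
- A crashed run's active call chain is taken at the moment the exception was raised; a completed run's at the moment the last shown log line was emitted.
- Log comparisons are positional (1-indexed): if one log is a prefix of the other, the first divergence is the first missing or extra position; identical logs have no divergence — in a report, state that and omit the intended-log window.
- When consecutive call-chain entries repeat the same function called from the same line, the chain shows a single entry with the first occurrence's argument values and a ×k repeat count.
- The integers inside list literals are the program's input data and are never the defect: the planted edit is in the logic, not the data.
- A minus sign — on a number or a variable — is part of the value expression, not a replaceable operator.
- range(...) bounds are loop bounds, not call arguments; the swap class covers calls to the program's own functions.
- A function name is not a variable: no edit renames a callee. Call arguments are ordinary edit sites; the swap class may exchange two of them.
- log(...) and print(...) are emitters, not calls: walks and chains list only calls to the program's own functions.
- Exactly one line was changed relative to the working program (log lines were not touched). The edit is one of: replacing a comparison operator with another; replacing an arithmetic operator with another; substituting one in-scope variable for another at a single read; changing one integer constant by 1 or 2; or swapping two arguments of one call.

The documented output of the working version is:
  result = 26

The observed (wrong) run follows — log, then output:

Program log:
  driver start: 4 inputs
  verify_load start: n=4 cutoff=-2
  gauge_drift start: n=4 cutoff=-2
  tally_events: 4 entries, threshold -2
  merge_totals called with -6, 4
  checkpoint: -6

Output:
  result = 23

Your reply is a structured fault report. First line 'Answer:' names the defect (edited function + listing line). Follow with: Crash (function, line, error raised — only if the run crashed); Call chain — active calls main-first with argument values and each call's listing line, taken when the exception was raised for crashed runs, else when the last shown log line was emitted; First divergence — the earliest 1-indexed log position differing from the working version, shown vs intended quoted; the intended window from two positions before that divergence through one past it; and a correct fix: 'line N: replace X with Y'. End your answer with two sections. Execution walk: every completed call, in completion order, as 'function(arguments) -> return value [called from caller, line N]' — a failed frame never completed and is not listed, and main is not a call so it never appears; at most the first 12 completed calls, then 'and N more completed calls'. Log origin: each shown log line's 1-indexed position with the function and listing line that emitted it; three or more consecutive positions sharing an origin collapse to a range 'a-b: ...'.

Answer: the defect is in merge_totals at line 16.
Core observation: The earliest visible damage is log position 6 — 'checkpoint: -6' rather than the intended 'checkpoint: 26'.
Call chain: main.
First divergence: at position 6 the run shows 'checkpoint: -6' where the working version logs 'checkpoint: 26'.
Intended log window:
  4: tally_events: 4 entries, threshold -2
  5: merge_totals called with -6, 4
  6: checkpoint: 26
Execution walk:
  tally_events([0, -2, -2, -2], -2) -> 1  [called from gauge_drift, line 9]
  gauge_drift([0, -2, -2, -2], -2) -> -6  [called from verify_load, line 24]
  merge_totals(-6, 4) -> -6  [called from verify_load, line 26]
  verify_load([0, -2, -2, -2], -2) -> -6  [called from main, line 40]
  rate_window(-6, 3) -> 23  [called from main, line 42]
Origin of each log line:
  1: from main, line 39
  2: from verify_load, line 23
  3: from gauge_drift, line 8
  4: from tally_events, line 2
  5: from merge_totals, line 14
  6: from main, line 41
A correct fix: line 16: replace `==` with `<`.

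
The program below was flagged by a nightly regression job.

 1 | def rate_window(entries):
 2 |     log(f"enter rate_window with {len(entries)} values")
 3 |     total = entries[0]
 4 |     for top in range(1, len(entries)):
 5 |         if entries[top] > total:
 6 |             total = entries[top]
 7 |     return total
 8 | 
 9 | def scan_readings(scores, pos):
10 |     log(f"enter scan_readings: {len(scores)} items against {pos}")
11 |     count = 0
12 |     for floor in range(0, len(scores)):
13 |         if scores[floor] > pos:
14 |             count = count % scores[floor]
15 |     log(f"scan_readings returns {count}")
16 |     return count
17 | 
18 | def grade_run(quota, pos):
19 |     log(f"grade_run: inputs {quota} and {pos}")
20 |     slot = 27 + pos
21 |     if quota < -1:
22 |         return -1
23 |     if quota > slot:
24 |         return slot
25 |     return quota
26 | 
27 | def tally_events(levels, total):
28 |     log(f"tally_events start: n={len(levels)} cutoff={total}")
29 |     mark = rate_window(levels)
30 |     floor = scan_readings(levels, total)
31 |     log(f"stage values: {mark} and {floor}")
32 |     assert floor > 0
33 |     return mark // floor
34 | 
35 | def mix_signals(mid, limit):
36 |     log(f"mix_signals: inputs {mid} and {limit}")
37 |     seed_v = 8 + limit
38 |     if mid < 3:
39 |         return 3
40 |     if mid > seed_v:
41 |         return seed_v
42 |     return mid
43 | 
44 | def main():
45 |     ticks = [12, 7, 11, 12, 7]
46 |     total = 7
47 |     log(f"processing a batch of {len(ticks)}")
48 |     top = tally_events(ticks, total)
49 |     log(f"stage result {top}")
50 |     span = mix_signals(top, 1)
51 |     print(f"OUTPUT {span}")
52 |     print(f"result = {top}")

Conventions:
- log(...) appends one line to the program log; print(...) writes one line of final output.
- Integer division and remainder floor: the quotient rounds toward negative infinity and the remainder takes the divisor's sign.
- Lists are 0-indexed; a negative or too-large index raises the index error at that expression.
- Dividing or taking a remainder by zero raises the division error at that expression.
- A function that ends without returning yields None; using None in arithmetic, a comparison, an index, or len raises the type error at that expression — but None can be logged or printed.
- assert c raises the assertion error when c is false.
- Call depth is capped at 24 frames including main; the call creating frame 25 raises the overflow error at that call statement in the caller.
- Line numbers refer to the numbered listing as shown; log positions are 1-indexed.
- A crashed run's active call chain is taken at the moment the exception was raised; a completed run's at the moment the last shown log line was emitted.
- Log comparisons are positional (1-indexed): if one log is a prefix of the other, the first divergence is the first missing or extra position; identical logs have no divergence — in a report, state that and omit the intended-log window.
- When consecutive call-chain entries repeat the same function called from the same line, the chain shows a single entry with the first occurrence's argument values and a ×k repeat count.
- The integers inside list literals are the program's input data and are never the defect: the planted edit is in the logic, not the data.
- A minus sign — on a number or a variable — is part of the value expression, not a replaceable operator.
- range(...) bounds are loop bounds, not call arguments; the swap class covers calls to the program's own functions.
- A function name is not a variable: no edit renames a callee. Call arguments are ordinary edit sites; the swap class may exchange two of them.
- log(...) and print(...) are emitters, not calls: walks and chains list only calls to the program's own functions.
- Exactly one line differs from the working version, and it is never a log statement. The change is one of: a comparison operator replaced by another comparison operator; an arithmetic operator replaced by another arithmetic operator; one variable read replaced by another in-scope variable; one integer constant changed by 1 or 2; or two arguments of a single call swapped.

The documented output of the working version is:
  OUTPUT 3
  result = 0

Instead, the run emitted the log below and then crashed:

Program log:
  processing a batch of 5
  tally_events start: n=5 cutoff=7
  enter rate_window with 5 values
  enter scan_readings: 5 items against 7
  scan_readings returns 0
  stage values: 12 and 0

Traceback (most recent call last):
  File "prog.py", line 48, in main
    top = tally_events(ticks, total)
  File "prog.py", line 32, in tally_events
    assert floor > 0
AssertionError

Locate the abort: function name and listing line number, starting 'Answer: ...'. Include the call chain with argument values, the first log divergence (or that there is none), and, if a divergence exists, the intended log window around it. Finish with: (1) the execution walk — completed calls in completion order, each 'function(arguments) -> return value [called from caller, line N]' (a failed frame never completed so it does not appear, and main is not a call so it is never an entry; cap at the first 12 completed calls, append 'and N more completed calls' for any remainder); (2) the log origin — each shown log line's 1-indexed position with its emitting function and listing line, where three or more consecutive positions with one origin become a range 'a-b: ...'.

Answer: the error was raised in tally_events, line 32.
Key fact: The log first diverges at position 5: the faulty run prints 'scan_readings returns 0' where the working version prints 'scan_readings returns 35'.
Call chain: main -> tally_events([12, 7, 11, 12, 7], 7) (called at line 48).
First divergence: at position 5 the run shows 'scan_readings returns 0' where the working version logs 'scan_readings returns 35'.
Intended log window:
  3: enter rate_window with 5 values
  4: enter scan_readings: 5 items against 7
  5: scan_readings returns 35
  6: stage values: 12 and 35
Execution walk:
  rate_window([12, 7, 11, 12, 7]) -> 12  [called from tally_events, line 29]
  scan_readings([12, 7, 11, 12, 7], 7) -> 0  [called from tally_events, line 30]
Origin of each log line:
  1: logged in main at line 47
  2: logged in tally_events at line 28
  3: logged in rate_window at line 2
  4: logged in scan_readings at line 10
  5: logged in scan_readings at line 15
  6: logged in tally_events at line 31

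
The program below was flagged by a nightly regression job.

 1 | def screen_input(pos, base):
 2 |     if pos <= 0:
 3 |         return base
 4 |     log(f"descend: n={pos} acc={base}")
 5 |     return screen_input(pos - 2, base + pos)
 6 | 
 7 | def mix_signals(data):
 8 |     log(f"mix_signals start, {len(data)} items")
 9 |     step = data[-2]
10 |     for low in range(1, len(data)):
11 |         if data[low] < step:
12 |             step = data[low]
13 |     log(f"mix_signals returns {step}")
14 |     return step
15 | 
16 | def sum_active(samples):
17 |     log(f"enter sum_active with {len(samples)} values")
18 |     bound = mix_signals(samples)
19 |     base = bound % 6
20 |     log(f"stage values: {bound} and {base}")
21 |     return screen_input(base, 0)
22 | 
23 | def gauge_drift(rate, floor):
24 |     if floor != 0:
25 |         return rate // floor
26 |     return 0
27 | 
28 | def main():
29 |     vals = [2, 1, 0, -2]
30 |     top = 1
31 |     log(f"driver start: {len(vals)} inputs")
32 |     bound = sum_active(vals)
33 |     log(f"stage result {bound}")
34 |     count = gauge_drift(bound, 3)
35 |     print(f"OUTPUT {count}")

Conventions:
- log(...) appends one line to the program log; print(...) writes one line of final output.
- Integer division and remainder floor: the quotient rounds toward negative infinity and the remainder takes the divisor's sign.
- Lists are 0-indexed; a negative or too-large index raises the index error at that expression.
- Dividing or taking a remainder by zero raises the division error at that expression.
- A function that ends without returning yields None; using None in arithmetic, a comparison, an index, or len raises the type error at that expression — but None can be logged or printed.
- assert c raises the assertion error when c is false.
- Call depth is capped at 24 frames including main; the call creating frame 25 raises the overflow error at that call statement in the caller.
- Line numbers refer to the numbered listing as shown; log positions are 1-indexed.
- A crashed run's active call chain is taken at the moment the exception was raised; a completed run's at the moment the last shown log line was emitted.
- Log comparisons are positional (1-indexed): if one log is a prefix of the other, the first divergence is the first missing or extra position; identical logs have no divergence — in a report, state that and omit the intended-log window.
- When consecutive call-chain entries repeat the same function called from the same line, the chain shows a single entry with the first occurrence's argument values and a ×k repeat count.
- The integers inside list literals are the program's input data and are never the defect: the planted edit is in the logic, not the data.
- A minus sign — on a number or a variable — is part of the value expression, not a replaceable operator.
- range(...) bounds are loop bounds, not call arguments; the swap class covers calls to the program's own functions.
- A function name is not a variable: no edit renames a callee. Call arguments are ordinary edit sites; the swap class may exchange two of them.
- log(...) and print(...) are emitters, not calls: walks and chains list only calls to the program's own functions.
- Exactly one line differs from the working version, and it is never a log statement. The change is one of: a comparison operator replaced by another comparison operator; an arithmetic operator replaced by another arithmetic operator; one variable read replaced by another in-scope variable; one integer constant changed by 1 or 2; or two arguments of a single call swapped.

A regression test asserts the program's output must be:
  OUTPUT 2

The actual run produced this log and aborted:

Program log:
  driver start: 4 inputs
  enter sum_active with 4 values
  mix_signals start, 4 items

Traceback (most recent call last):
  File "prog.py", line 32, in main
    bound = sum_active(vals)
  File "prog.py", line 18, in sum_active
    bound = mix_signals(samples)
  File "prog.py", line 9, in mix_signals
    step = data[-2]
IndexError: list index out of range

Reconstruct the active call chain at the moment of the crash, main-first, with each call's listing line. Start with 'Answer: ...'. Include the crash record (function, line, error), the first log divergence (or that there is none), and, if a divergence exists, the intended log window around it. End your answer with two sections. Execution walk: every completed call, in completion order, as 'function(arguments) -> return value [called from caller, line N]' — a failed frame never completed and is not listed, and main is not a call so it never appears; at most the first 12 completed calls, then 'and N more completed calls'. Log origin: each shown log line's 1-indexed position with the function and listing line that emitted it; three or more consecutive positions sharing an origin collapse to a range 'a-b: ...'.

Answer: main -> sum_active (called at line 32) -> mix_signals (called at line 18).
The tell: A complete run would log 'mix_signals returns -2' next, but this one stopped at 3 lines.
Crash: mix_signals, line 9, IndexError.
First divergence: position 4 — the faulty run's log ends after 3 lines; the working version continues with 'mix_signals returns -2'.
Intended log window:
  2: enter sum_active with 4 values
  3: mix_signals start, 4 items
  4: mix_signals returns -2
  5: stage values: -2 and 4
Execution walk:
  (no call completed)
Origin of each log line:
  1 — main, line 31
  2 — sum_active, line 17
  3 — mix_signals, line 8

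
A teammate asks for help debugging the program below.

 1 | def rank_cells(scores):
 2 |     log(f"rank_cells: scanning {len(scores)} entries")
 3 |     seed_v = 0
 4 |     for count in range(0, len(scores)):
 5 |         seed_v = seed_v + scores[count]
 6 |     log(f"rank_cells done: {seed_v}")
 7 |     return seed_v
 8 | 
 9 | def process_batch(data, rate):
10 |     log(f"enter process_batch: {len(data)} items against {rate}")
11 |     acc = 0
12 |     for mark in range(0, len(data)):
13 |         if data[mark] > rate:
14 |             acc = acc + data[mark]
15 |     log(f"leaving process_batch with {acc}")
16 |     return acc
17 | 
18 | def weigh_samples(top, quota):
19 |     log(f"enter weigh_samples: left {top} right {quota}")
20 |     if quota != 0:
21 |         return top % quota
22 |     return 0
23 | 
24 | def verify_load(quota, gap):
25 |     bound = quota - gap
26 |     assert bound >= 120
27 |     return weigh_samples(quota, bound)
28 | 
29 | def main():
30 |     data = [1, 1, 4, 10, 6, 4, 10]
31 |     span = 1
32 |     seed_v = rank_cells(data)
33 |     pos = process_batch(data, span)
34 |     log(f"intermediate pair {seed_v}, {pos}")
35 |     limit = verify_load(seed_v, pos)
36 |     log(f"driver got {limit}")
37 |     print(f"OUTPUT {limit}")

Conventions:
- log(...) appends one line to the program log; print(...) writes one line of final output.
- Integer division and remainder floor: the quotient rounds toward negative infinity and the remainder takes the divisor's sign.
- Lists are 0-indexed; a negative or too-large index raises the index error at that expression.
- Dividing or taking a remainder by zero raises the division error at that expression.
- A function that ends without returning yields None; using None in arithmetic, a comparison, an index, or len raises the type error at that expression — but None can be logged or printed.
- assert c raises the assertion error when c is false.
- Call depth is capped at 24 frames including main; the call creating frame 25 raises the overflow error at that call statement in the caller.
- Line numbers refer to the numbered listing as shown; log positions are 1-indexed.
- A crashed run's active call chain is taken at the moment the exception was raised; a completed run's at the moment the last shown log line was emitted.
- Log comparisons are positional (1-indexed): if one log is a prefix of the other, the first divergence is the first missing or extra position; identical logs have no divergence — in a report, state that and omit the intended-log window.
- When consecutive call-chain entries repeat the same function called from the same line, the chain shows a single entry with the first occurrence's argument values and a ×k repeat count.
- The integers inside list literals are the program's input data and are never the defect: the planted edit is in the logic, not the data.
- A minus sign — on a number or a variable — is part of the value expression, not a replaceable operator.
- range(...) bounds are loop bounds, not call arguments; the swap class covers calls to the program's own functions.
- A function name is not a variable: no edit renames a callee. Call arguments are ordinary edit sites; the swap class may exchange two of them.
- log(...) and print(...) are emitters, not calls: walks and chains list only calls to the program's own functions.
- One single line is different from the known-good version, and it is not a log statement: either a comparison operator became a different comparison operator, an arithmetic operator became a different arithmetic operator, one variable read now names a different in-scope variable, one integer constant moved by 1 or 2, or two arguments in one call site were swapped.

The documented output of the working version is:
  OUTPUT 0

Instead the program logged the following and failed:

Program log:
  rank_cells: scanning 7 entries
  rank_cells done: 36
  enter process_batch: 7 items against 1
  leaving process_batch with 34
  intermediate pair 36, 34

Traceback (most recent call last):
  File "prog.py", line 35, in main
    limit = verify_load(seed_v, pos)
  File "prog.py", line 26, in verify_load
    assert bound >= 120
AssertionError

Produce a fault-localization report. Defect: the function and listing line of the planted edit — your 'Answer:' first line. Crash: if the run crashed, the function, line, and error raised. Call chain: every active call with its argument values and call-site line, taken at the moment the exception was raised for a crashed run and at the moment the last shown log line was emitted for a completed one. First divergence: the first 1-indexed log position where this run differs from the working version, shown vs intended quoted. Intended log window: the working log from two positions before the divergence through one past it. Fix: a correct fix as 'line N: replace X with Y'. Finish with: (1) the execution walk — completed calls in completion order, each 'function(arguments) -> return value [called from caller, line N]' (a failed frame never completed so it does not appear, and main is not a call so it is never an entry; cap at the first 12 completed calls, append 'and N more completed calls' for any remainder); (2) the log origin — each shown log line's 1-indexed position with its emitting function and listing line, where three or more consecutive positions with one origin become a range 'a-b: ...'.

Answer: the defect is in verify_load at line 26.
The tell: After 5 matching log lines the faulty run goes silent, while the working version continues with 'enter weigh_samples: left 36 right 2'.
Crash: verify_load, line 26, AssertionError.
Call chain: main -> verify_load(36, 34) (called at line 35).
First divergence: position 6 — the faulty run's log ends after 5 lines; the working version continues with 'enter weigh_samples: left 36 right 2'.
Intended log window:
  4: leaving process_batch with 34
  5: intermediate pair 36, 34
  6: enter weigh_samples: left 36 right 2
  7: driver got 0
Execution walk:
  rank_cells([1, 1, 4, 10, 6, 4, 10]) -> 36  [called from main, line 32]
  process_batch([1, 1, 4, 10, 6, 4, 10], 1) -> 34  [called from main, line 33]
Origin of each log line:
  1: from rank_cells, line 2
  2: from rank_cells, line 6
  3: from process_batch, line 10
  4: from process_batch, line 15
  5: from main, line 34
A correct fix: line 26: replace `>=` with `<=`.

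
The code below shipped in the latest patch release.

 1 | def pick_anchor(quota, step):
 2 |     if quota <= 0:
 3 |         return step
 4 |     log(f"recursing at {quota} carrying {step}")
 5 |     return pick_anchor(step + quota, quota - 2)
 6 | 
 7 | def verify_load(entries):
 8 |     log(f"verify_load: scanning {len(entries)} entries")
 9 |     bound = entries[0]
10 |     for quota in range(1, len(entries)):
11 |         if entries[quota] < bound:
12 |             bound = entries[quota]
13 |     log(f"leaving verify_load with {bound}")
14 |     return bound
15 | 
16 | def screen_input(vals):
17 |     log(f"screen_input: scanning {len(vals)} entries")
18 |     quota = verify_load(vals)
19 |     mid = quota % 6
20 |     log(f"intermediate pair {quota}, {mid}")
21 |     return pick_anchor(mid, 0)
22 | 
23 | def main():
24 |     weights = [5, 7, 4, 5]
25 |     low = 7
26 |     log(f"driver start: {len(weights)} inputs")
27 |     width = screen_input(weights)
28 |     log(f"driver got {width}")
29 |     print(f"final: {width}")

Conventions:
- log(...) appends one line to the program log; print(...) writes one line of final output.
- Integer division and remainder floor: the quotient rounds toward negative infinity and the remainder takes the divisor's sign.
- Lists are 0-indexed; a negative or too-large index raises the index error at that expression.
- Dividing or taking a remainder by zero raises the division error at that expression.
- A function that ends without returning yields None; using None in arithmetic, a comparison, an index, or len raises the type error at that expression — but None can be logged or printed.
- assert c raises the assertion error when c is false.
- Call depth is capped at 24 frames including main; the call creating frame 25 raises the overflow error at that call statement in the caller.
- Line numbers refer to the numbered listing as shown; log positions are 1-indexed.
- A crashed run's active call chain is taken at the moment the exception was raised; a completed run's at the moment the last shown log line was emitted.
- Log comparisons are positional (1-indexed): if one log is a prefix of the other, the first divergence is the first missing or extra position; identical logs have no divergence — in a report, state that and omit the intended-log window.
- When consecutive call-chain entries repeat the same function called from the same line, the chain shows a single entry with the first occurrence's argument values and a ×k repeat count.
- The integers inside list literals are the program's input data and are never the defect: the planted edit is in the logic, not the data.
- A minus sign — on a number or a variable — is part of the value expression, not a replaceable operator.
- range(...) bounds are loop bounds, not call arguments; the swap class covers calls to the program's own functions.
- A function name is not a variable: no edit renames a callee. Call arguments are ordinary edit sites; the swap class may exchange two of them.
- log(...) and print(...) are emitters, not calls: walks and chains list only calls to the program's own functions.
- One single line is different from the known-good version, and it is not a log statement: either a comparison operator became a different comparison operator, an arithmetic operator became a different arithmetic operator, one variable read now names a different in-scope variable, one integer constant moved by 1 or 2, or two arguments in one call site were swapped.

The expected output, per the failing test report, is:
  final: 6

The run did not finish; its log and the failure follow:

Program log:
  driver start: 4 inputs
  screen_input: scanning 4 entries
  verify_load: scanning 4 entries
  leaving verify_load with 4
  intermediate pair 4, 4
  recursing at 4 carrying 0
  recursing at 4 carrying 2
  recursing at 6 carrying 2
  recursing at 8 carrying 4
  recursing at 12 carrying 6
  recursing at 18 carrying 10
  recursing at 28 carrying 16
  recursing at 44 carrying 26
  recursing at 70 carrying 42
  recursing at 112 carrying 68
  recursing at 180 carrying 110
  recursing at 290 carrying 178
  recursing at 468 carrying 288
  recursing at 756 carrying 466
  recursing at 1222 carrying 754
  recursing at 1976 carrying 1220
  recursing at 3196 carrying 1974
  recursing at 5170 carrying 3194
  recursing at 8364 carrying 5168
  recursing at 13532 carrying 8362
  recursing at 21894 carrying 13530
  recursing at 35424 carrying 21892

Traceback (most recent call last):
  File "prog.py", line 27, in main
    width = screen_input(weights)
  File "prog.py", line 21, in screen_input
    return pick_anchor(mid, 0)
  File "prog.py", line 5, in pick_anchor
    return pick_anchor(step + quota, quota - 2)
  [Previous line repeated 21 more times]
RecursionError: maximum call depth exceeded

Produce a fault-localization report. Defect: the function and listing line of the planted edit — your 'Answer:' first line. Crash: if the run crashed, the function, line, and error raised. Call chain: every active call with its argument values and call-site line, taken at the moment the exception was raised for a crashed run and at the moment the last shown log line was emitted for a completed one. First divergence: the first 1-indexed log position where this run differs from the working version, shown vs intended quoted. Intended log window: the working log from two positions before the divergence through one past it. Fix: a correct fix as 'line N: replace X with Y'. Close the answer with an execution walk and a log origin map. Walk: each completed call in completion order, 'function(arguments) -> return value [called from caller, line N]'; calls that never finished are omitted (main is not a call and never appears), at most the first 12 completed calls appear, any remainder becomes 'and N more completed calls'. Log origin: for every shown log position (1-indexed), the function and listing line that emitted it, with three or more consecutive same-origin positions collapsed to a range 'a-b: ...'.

Answer: the defect is in pick_anchor at line 5.
The tell: Log line 7 is where behavior first shows: 'recursing at 4 carrying 2' appears instead of 'recursing at 2 carrying 4'.
Crash: pick_anchor, line 5, RecursionError.
Call chain: main -> screen_input([5, 7, 4, 5]) (called at line 27) -> pick_anchor(4, 0) (called at line 21) -> pick_anchor(4, 2) (called at line 5) ×21.
First divergence: position 7 — shown 'recursing at 4 carrying 2', intended 'recursing at 2 carrying 4'.
Intended log window:
  5: intermediate pair 4, 4
  6: recursing at 4 carrying 0
  7: recursing at 2 carrying 4
  8: driver got 6
Execution walk:
  verify_load([5, 7, 4, 5]) -> 4  [called from screen_input, line 18]
Log origin:
  1: logged in main at line 26
  2: logged in screen_input at line 17
  3: logged in verify_load at line 8
  4: logged in verify_load at line 13
  5: logged in screen_input at line 20
  6-27: logged in pick_anchor at line 4
A correct fix: line 5: replace `pick_anchor(step + quota, quota - 2)` with `pick_anchor(quota - 2, step + quota)`.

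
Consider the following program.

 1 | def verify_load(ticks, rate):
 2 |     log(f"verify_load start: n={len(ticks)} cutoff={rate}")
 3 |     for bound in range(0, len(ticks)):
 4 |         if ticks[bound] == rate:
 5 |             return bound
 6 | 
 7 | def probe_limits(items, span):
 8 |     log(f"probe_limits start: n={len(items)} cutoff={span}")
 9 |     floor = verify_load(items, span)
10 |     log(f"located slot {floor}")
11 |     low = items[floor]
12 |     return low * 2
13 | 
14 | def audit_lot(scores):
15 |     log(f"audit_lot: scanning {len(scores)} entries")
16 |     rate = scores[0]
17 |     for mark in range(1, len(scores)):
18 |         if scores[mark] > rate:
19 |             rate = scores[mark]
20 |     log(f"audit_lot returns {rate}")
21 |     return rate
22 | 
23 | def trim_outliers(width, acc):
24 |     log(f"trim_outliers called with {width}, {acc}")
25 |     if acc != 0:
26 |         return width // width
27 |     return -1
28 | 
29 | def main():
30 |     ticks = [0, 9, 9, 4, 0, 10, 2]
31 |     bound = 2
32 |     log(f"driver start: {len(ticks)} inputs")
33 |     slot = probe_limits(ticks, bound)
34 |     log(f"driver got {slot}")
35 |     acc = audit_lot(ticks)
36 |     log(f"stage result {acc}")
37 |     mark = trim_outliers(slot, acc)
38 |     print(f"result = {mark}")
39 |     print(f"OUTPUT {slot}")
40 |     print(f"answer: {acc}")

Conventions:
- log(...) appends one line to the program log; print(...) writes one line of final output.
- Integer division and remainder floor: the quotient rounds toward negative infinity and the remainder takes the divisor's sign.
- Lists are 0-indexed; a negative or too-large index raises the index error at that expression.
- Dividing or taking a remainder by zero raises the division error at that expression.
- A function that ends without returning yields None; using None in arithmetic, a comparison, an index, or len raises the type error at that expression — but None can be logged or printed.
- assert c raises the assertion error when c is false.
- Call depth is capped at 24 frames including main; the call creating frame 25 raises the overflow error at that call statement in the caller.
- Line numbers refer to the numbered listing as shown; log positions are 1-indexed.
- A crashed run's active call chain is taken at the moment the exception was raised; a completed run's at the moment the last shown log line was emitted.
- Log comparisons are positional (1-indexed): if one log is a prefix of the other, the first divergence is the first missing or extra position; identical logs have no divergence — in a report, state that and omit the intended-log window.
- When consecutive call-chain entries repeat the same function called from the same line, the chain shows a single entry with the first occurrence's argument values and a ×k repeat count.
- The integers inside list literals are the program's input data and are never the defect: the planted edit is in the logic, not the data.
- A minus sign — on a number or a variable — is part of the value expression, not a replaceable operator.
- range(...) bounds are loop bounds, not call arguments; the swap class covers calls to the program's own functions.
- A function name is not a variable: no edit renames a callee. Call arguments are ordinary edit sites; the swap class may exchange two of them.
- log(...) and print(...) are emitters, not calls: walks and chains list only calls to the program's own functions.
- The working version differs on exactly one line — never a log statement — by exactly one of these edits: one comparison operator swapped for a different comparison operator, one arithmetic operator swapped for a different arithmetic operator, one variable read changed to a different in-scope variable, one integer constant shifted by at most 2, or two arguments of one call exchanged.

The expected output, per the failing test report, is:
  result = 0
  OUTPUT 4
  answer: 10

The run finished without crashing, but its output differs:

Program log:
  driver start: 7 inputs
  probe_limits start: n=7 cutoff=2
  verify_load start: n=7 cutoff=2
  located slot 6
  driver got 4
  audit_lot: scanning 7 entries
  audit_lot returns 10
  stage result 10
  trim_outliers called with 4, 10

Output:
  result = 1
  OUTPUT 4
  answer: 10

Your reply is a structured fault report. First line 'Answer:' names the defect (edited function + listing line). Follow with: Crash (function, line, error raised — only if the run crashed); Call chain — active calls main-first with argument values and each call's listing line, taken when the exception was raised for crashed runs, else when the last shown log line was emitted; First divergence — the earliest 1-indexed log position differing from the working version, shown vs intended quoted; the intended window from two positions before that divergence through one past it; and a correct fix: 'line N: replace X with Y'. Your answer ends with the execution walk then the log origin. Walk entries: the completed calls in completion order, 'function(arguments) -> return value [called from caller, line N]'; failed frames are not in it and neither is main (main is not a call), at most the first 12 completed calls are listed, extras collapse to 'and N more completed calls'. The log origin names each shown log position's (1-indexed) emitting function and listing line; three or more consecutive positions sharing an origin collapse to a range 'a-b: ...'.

Answer: the defect is in trim_outliers at line 26.
Core observation: No log line changed; the fault shows up purely in the output.
Call chain: main -> trim_outliers(4, 10) (called at line 37).
First divergence: there is none — every log position agrees.
Execution walk:
  verify_load([0, 9, 9, 4, 0, 10, 2], 2) -> 6  [called from probe_limits, line 9]
  probe_limits([0, 9, 9, 4, 0, 10, 2], 2) -> 4  [called from main, line 33]
  audit_lot([0, 9, 9, 4, 0, 10, 2]) -> 10  [called from main, line 35]
  trim_outliers(4, 10) -> 1  [called from main, line 37]
Log line origins:
  1: logged in main at line 32
  2: logged in probe_limits at line 8
  3: logged in verify_load at line 2
  4: logged in probe_limits at line 10
  5: logged in main at line 34
  6: logged in audit_lot at line 15
  7: logged in audit_lot at line 20
  8: logged in main at line 36
  9: logged in trim_outliers at line 24
A correct fix: line 26: replace `width // width` with `width // acc`.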